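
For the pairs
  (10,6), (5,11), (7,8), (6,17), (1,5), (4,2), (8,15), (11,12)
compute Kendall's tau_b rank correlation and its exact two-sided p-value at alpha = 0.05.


Step 1: Enumerate the 28 unordered pairs (i,j) with i<j and classify each by sign(x_j-x_i) * sign(y_j-y_i).
  (1,2):dx=-5,dy=+5->D; (1,3):dx=-3,dy=+2->D; (1,4):dx=-4,dy=+11->D; (1,5):dx=-9,dy=-1->C
  (1,6):dx=-6,dy=-4->C; (1,7):dx=-2,dy=+9->D; (1,8):dx=+1,dy=+6->C; (2,3):dx=+2,dy=-3->D
  (2,4):dx=+1,dy=+6->C; (2,5):dx=-4,dy=-6->C; (2,6):dx=-1,dy=-9->C; (2,7):dx=+3,dy=+4->C
  (2,8):dx=+6,dy=+1->C; (3,4):dx=-1,dy=+9->D; (3,5):dx=-6,dy=-3->C; (3,6):dx=-3,dy=-6->C
  (3,7):dx=+1,dy=+7->C; (3,8):dx=+4,dy=+4->C; (4,5):dx=-5,dy=-12->C; (4,6):dx=-2,dy=-15->C
  (4,7):dx=+2,dy=-2->D; (4,8):dx=+5,dy=-5->D; (5,6):dx=+3,dy=-3->D; (5,7):dx=+7,dy=+10->C
  (5,8):dx=+10,dy=+7->C; (6,7):dx=+4,dy=+13->C; (6,8):dx=+7,dy=+10->C; (7,8):dx=+3,dy=-3->D
Step 2: C = 18, D = 10, total pairs = 28.
Step 3: tau = (C - D)/(n(n-1)/2) = (18 - 10)/28 = 0.285714.
Step 4: Exact two-sided p-value (enumerate n! = 40320 permutations of y under H0): p = 0.398760.
Step 5: alpha = 0.05. fail to reject H0.

tau_b = 0.2857 (C=18, D=10), p = 0.398760, fail to reject H0.


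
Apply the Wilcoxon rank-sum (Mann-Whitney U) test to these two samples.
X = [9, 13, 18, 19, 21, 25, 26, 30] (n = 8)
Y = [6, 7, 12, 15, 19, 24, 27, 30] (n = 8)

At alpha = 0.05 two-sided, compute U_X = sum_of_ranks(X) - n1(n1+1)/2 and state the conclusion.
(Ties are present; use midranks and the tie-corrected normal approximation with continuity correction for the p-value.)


Step 1: Combine and sort all 16 observations; assign midranks.
sorted (value, group): (6,Y), (7,Y), (9,X), (12,Y), (13,X), (15,Y), (18,X), (19,X), (19,Y), (21,X), (24,Y), (25,X), (26,X), (27,Y), (30,X), (30,Y)
ranks: 6->1, 7->2, 9->3, 12->4, 13->5, 15->6, 18->7, 19->8.5, 19->8.5, 21->10, 24->11, 25->12, 26->13, 27->14, 30->15.5, 30->15.5
Step 2: Rank sum for X: R1 = 3 + 5 + 7 + 8.5 + 10 + 12 + 13 + 15.5 = 74.
Step 3: U_X = R1 - n1(n1+1)/2 = 74 - 8*9/2 = 74 - 36 = 38.
       U_Y = n1*n2 - U_X = 64 - 38 = 26.
Step 4: Ties are present, so use the tie-corrected normal approximation (with continuity correction) for the p-value.
Step 5: p-value = 0.562949; compare to alpha = 0.05. fail to reject H0.

U_X = 38, p = 0.562949, fail to reject H0 at alpha = 0.05.


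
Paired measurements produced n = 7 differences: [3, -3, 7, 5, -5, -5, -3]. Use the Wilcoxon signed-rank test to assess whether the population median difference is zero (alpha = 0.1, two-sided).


Step 1: Drop any zero differences (none here) and take |d_i|.
|d| = [3, 3, 7, 5, 5, 5, 3]
Step 2: Midrank |d_i| (ties get averaged ranks).
ranks: |3|->2, |3|->2, |7|->7, |5|->5, |5|->5, |5|->5, |3|->2
Step 3: Attach original signs; sum ranks with positive sign and with negative sign.
W+ = 2 + 7 + 5 = 14
W- = 2 + 5 + 5 + 2 = 14
(Check: W+ + W- = 28 should equal n(n+1)/2 = 28.)
Step 4: Test statistic W = min(W+, W-) = 14.
Step 5: Ties in |d|, so use the tie-corrected normal approximation.
        E[W] = n(n+1)/4 = 7*8/4 = 14.
        Tie groups: |d|=3 (t=3), |d|=5 (t=3); sum(t^3 - t) = 48.
        Var[W] = n(n+1)(2n+1)/24 - sum(t^3-t)/48 = 840/24 - 48/48 = 34.
        z = (W - E[W]) / sqrt(Var[W]) = (14 - 14) / 5.8310 = 0.0000.
        Two-sided p = 2*Phi(z) = 1.000000.
Step 6: alpha = 0.1. fail to reject H0.

W+ = 14, W- = 14, W = min = 14, p = 1.000000, fail to reject H0.


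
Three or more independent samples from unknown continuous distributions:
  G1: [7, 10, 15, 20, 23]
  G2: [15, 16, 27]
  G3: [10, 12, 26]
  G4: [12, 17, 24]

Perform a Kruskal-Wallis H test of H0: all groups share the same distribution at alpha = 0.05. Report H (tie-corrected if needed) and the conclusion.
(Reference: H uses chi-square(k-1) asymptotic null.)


Step 1: Combine all N = 14 observations and assign midranks.
sorted (value, group, rank): (7,G1,1), (10,G1,2.5), (10,G3,2.5), (12,G3,4.5), (12,G4,4.5), (15,G1,6.5), (15,G2,6.5), (16,G2,8), (17,G4,9), (20,G1,10), (23,G1,11), (24,G4,12), (26,G3,13), (27,G2,14)
Step 2: Sum ranks within each group.
R_1 = 31 (n_1 = 5)
R_2 = 28.5 (n_2 = 3)
R_3 = 20 (n_3 = 3)
R_4 = 25.5 (n_4 = 3)
Step 3: H = 12/(N(N+1)) * sum(R_i^2/n_i) - 3(N+1)
     = 12/(14*15) * (31^2/5 + 28.5^2/3 + 20^2/3 + 25.5^2/3) - 3*15
     = 0.057143 * 813.033 - 45
     = 1.459048.
Step 4: Ties present; correction factor C = 1 - 18/(14^3 - 14) = 0.993407. Corrected H = 1.459048 / 0.993407 = 1.468732.
Step 5: Under H0, H ~ chi^2(3); p-value = 0.689506.
Step 6: alpha = 0.05. fail to reject H0.

H = 1.4687, df = 3, p = 0.689506, fail to reject H0.


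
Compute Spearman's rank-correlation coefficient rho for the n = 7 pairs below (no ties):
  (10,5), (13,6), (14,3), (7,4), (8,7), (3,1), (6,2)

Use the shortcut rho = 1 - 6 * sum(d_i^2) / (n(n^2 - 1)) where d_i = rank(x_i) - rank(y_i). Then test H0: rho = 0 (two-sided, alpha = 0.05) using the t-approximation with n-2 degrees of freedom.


Step 1: Rank x and y separately (midranks; no ties here).
rank(x): 10->5, 13->6, 14->7, 7->3, 8->4, 3->1, 6->2
rank(y): 5->5, 6->6, 3->3, 4->4, 7->7, 1->1, 2->2
Step 2: d_i = R_x(i) - R_y(i); compute d_i^2.
  (5-5)^2=0, (6-6)^2=0, (7-3)^2=16, (3-4)^2=1, (4-7)^2=9, (1-1)^2=0, (2-2)^2=0
sum(d^2) = 26.
Step 3: rho = 1 - 6*26 / (7*(7^2 - 1)) = 1 - 156/336 = 0.535714.
Step 4: Under H0, t = rho * sqrt((n-2)/(1-rho^2)) = 1.4186 ~ t(5).
Step 5: Two-sided p-value from the t-distribution with 5 df = 0.215217.
Step 6: alpha = 0.05. fail to reject H0.

rho = 0.5357, p = 0.215217, fail to reject H0 at alpha = 0.05.


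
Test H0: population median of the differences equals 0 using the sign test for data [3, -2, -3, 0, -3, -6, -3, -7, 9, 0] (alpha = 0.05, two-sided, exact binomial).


Step 1: Discard zero differences. Original n = 10; n_eff = number of nonzero differences = 8.
Nonzero differences (with sign): +3, -2, -3, -3, -6, -3, -7, +9
Step 2: Count signs: positive = 2, negative = 6.
Step 3: Under H0: P(positive) = 0.5, so the number of positives S ~ Bin(8, 0.5).
Step 4: Two-sided exact p-value = sum of Bin(8,0.5) probabilities at or below the observed probability = 0.289062.
Step 5: alpha = 0.05. fail to reject H0.

n_eff = 8, pos = 2, neg = 6, p = 0.289062, fail to reject H0.


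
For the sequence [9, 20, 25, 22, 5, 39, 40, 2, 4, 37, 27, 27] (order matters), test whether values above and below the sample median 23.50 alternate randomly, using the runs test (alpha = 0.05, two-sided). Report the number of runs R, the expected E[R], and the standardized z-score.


Step 1: Compute median = 23.50; label A = above, B = below.
Labels in order: BBABBAABBAAA  (n_A = 6, n_B = 6)
Step 2: Count runs R = 6.
Step 3: Under H0 (random ordering), E[R] = 2*n_A*n_B/(n_A+n_B) + 1 = 2*6*6/12 + 1 = 7.0000.
        Var[R] = 2*n_A*n_B*(2*n_A*n_B - n_A - n_B) / ((n_A+n_B)^2 * (n_A+n_B-1)) = 4320/1584 = 2.7273.
        SD[R] = 1.6514.
Step 4: Continuity-corrected z = (R + 0.5 - E[R]) / SD[R] = (6 + 0.5 - 7.0000) / 1.6514 = -0.3028.
Step 5: Two-sided p-value via normal approximation = 2*(1 - Phi(|z|)) = 0.762069.
Step 6: alpha = 0.05. fail to reject H0.

R = 6, z = -0.3028, p = 0.762069, fail to reject H0.


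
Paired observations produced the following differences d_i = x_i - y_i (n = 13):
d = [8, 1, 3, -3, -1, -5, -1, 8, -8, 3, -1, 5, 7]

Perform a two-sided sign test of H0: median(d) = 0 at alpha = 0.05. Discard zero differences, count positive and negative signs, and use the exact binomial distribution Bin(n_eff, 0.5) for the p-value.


Step 1: Discard zero differences. Original n = 13; n_eff = number of nonzero differences = 13.
Nonzero differences (with sign): +8, +1, +3, -3, -1, -5, -1, +8, -8, +3, -1, +5, +7
Step 2: Count signs: positive = 7, negative = 6.
Step 3: Under H0: P(positive) = 0.5, so the number of positives S ~ Bin(13, 0.5).
Step 4: Two-sided exact p-value = sum of Bin(13,0.5) probabilities at or below the observed probability = 1.000000.
Step 5: alpha = 0.05. fail to reject H0.

n_eff = 13, pos = 7, neg = 6, p = 1.000000, fail to reject H0.


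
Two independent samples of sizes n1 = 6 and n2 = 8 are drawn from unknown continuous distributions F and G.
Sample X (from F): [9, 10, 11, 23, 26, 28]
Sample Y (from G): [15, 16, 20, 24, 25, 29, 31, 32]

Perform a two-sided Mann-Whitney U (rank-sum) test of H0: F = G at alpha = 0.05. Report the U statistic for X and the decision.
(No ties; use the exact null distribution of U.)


Step 1: Combine and sort all 14 observations; assign midranks.
sorted (value, group): (9,X), (10,X), (11,X), (15,Y), (16,Y), (20,Y), (23,X), (24,Y), (25,Y), (26,X), (28,X), (29,Y), (31,Y), (32,Y)
ranks: 9->1, 10->2, 11->3, 15->4, 16->5, 20->6, 23->7, 24->8, 25->9, 26->10, 28->11, 29->12, 31->13, 32->14
Step 2: Rank sum for X: R1 = 1 + 2 + 3 + 7 + 10 + 11 = 34.
Step 3: U_X = R1 - n1(n1+1)/2 = 34 - 6*7/2 = 34 - 21 = 13.
       U_Y = n1*n2 - U_X = 48 - 13 = 35.
Step 4: No ties, so the exact null distribution of U (based on enumerating the C(14,6) = 3003 equally likely rank assignments) gives the two-sided p-value.
Step 5: p-value = 0.181152; compare to alpha = 0.05. fail to reject H0.

U_X = 13, p = 0.181152, fail to reject H0 at alpha = 0.05.


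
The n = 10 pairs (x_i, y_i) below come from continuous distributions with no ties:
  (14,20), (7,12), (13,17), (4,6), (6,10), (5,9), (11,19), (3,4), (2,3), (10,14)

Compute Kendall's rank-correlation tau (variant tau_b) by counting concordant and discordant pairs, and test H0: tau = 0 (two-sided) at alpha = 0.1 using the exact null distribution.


Step 1: Enumerate the 45 unordered pairs (i,j) with i<j and classify each by sign(x_j-x_i) * sign(y_j-y_i).
  (1,2):dx=-7,dy=-8->C; (1,3):dx=-1,dy=-3->C; (1,4):dx=-10,dy=-14->C; (1,5):dx=-8,dy=-10->C
  (1,6):dx=-9,dy=-11->C; (1,7):dx=-3,dy=-1->C; (1,8):dx=-11,dy=-16->C; (1,9):dx=-12,dy=-17->C
  (1,10):dx=-4,dy=-6->C; (2,3):dx=+6,dy=+5->C; (2,4):dx=-3,dy=-6->C; (2,5):dx=-1,dy=-2->C
  (2,6):dx=-2,dy=-3->C; (2,7):dx=+4,dy=+7->C; (2,8):dx=-4,dy=-8->C; (2,9):dx=-5,dy=-9->C
  (2,10):dx=+3,dy=+2->C; (3,4):dx=-9,dy=-11->C; (3,5):dx=-7,dy=-7->C; (3,6):dx=-8,dy=-8->C
  (3,7):dx=-2,dy=+2->D; (3,8):dx=-10,dy=-13->C; (3,9):dx=-11,dy=-14->C; (3,10):dx=-3,dy=-3->C
  (4,5):dx=+2,dy=+4->C; (4,6):dx=+1,dy=+3->C; (4,7):dx=+7,dy=+13->C; (4,8):dx=-1,dy=-2->C
  (4,9):dx=-2,dy=-3->C; (4,10):dx=+6,dy=+8->C; (5,6):dx=-1,dy=-1->C; (5,7):dx=+5,dy=+9->C
  (5,8):dx=-3,dy=-6->C; (5,9):dx=-4,dy=-7->C; (5,10):dx=+4,dy=+4->C; (6,7):dx=+6,dy=+10->C
  (6,8):dx=-2,dy=-5->C; (6,9):dx=-3,dy=-6->C; (6,10):dx=+5,dy=+5->C; (7,8):dx=-8,dy=-15->C
  (7,9):dx=-9,dy=-16->C; (7,10):dx=-1,dy=-5->C; (8,9):dx=-1,dy=-1->C; (8,10):dx=+7,dy=+10->C
  (9,10):dx=+8,dy=+11->C
Step 2: C = 44, D = 1, total pairs = 45.
Step 3: tau = (C - D)/(n(n-1)/2) = (44 - 1)/45 = 0.955556.
Step 4: Exact two-sided p-value (enumerate n! = 3628800 permutations of y under H0): p = 0.000006.
Step 5: alpha = 0.1. reject H0.

tau_b = 0.9556 (C=44, D=1), p = 0.000006, reject H0.


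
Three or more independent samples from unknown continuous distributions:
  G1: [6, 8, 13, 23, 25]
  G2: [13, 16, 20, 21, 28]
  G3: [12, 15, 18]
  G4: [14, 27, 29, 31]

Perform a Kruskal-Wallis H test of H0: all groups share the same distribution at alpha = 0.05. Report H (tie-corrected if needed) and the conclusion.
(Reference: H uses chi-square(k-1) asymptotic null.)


Step 1: Combine all N = 17 observations and assign midranks.
sorted (value, group, rank): (6,G1,1), (8,G1,2), (12,G3,3), (13,G1,4.5), (13,G2,4.5), (14,G4,6), (15,G3,7), (16,G2,8), (18,G3,9), (20,G2,10), (21,G2,11), (23,G1,12), (25,G1,13), (27,G4,14), (28,G2,15), (29,G4,16), (31,G4,17)
Step 2: Sum ranks within each group.
R_1 = 32.5 (n_1 = 5)
R_2 = 48.5 (n_2 = 5)
R_3 = 19 (n_3 = 3)
R_4 = 53 (n_4 = 4)
Step 3: H = 12/(N(N+1)) * sum(R_i^2/n_i) - 3(N+1)
     = 12/(17*18) * (32.5^2/5 + 48.5^2/5 + 19^2/3 + 53^2/4) - 3*18
     = 0.039216 * 1504.28 - 54
     = 4.991503.
Step 4: Ties present; correction factor C = 1 - 6/(17^3 - 17) = 0.998775. Corrected H = 4.991503 / 0.998775 = 4.997628.
Step 5: Under H0, H ~ chi^2(3); p-value = 0.171971.
Step 6: alpha = 0.05. fail to reject H0.

H = 4.9976, df = 3, p = 0.171971, fail to reject H0.


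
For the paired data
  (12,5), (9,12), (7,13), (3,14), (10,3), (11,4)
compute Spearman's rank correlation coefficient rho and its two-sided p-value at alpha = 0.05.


Step 1: Rank x and y separately (midranks; no ties here).
rank(x): 12->6, 9->3, 7->2, 3->1, 10->4, 11->5
rank(y): 5->3, 12->4, 13->5, 14->6, 3->1, 4->2
Step 2: d_i = R_x(i) - R_y(i); compute d_i^2.
  (6-3)^2=9, (3-4)^2=1, (2-5)^2=9, (1-6)^2=25, (4-1)^2=9, (5-2)^2=9
sum(d^2) = 62.
Step 3: rho = 1 - 6*62 / (6*(6^2 - 1)) = 1 - 372/210 = -0.771429.
Step 4: Under H0, t = rho * sqrt((n-2)/(1-rho^2)) = -2.4247 ~ t(4).
Step 5: Two-sided p-value from the t-distribution with 4 df = 0.072397.
Step 6: alpha = 0.05. fail to reject H0.

rho = -0.7714, p = 0.072397, fail to reject H0 at alpha = 0.05.


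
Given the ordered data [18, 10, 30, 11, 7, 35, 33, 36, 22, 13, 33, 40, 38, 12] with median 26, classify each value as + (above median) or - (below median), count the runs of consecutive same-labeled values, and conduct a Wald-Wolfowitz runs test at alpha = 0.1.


Step 1: Compute median = 26; label A = above, B = below.
Labels in order: BBABBAAABBAAAB  (n_A = 7, n_B = 7)
Step 2: Count runs R = 7.
Step 3: Under H0 (random ordering), E[R] = 2*n_A*n_B/(n_A+n_B) + 1 = 2*7*7/14 + 1 = 8.0000.
        Var[R] = 2*n_A*n_B*(2*n_A*n_B - n_A - n_B) / ((n_A+n_B)^2 * (n_A+n_B-1)) = 8232/2548 = 3.2308.
        SD[R] = 1.7974.
Step 4: Continuity-corrected z = (R + 0.5 - E[R]) / SD[R] = (7 + 0.5 - 8.0000) / 1.7974 = -0.2782.
Step 5: Two-sided p-value via normal approximation = 2*(1 - Phi(|z|)) = 0.780879.
Step 6: alpha = 0.1. fail to reject H0.

R = 7, z = -0.2782, p = 0.780879, fail to reject H0.


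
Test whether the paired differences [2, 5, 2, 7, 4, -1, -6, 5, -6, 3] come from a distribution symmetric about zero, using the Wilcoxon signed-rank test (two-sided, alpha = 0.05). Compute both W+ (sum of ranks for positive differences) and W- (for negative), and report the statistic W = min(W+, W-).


Step 1: Drop any zero differences (none here) and take |d_i|.
|d| = [2, 5, 2, 7, 4, 1, 6, 5, 6, 3]
Step 2: Midrank |d_i| (ties get averaged ranks).
ranks: |2|->2.5, |5|->6.5, |2|->2.5, |7|->10, |4|->5, |1|->1, |6|->8.5, |5|->6.5, |6|->8.5, |3|->4
Step 3: Attach original signs; sum ranks with positive sign and with negative sign.
W+ = 2.5 + 6.5 + 2.5 + 10 + 5 + 6.5 + 4 = 37
W- = 1 + 8.5 + 8.5 = 18
(Check: W+ + W- = 55 should equal n(n+1)/2 = 55.)
Step 4: Test statistic W = min(W+, W-) = 18.
Step 5: Ties in |d|, so use the tie-corrected normal approximation.
        E[W] = n(n+1)/4 = 10*11/4 = 27.5.
        Tie groups: |d|=2 (t=2), |d|=5 (t=2), |d|=6 (t=2); sum(t^3 - t) = 18.
        Var[W] = n(n+1)(2n+1)/24 - sum(t^3-t)/48 = 2310/24 - 18/48 = 95.875.
        z = (W - E[W]) / sqrt(Var[W]) = (18 - 27.5) / 9.7916 = -0.9702.
        Two-sided p = 2*Phi(z) = 0.331936.
Step 6: alpha = 0.05. fail to reject H0.

W+ = 37, W- = 18, W = min = 18, p = 0.331936, fail to reject H0.


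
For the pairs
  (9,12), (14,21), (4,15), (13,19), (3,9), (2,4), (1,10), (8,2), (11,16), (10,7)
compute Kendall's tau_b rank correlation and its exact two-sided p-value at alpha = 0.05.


Step 1: Enumerate the 45 unordered pairs (i,j) with i<j and classify each by sign(x_j-x_i) * sign(y_j-y_i).
  (1,2):dx=+5,dy=+9->C; (1,3):dx=-5,dy=+3->D; (1,4):dx=+4,dy=+7->C; (1,5):dx=-6,dy=-3->C
  (1,6):dx=-7,dy=-8->C; (1,7):dx=-8,dy=-2->C; (1,8):dx=-1,dy=-10->C; (1,9):dx=+2,dy=+4->C
  (1,10):dx=+1,dy=-5->D; (2,3):dx=-10,dy=-6->C; (2,4):dx=-1,dy=-2->C; (2,5):dx=-11,dy=-12->C
  (2,6):dx=-12,dy=-17->C; (2,7):dx=-13,dy=-11->C; (2,8):dx=-6,dy=-19->C; (2,9):dx=-3,dy=-5->C
  (2,10):dx=-4,dy=-14->C; (3,4):dx=+9,dy=+4->C; (3,5):dx=-1,dy=-6->C; (3,6):dx=-2,dy=-11->C
  (3,7):dx=-3,dy=-5->C; (3,8):dx=+4,dy=-13->D; (3,9):dx=+7,dy=+1->C; (3,10):dx=+6,dy=-8->D
  (4,5):dx=-10,dy=-10->C; (4,6):dx=-11,dy=-15->C; (4,7):dx=-12,dy=-9->C; (4,8):dx=-5,dy=-17->C
  (4,9):dx=-2,dy=-3->C; (4,10):dx=-3,dy=-12->C; (5,6):dx=-1,dy=-5->C; (5,7):dx=-2,dy=+1->D
  (5,8):dx=+5,dy=-7->D; (5,9):dx=+8,dy=+7->C; (5,10):dx=+7,dy=-2->D; (6,7):dx=-1,dy=+6->D
  (6,8):dx=+6,dy=-2->D; (6,9):dx=+9,dy=+12->C; (6,10):dx=+8,dy=+3->C; (7,8):dx=+7,dy=-8->D
  (7,9):dx=+10,dy=+6->C; (7,10):dx=+9,dy=-3->D; (8,9):dx=+3,dy=+14->C; (8,10):dx=+2,dy=+5->C
  (9,10):dx=-1,dy=-9->C
Step 2: C = 34, D = 11, total pairs = 45.
Step 3: tau = (C - D)/(n(n-1)/2) = (34 - 11)/45 = 0.511111.
Step 4: Exact two-sided p-value (enumerate n! = 3628800 permutations of y under H0): p = 0.046623.
Step 5: alpha = 0.05. reject H0.

tau_b = 0.5111 (C=34, D=11), p = 0.046623, reject H0.


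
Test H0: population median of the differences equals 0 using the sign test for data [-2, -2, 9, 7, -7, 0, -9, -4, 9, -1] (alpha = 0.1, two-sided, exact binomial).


Step 1: Discard zero differences. Original n = 10; n_eff = number of nonzero differences = 9.
Nonzero differences (with sign): -2, -2, +9, +7, -7, -9, -4, +9, -1
Step 2: Count signs: positive = 3, negative = 6.
Step 3: Under H0: P(positive) = 0.5, so the number of positives S ~ Bin(9, 0.5).
Step 4: Two-sided exact p-value = sum of Bin(9,0.5) probabilities at or below the observed probability = 0.507812.
Step 5: alpha = 0.1. fail to reject H0.

n_eff = 9, pos = 3, neg = 6, p = 0.507812, fail to reject H0.


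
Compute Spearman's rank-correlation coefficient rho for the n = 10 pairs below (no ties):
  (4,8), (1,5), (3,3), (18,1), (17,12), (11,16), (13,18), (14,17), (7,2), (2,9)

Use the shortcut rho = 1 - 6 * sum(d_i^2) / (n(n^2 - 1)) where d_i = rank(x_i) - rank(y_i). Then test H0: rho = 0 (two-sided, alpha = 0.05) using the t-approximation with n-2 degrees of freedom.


Step 1: Rank x and y separately (midranks; no ties here).
rank(x): 4->4, 1->1, 3->3, 18->10, 17->9, 11->6, 13->7, 14->8, 7->5, 2->2
rank(y): 8->5, 5->4, 3->3, 1->1, 12->7, 16->8, 18->10, 17->9, 2->2, 9->6
Step 2: d_i = R_x(i) - R_y(i); compute d_i^2.
  (4-5)^2=1, (1-4)^2=9, (3-3)^2=0, (10-1)^2=81, (9-7)^2=4, (6-8)^2=4, (7-10)^2=9, (8-9)^2=1, (5-2)^2=9, (2-6)^2=16
sum(d^2) = 134.
Step 3: rho = 1 - 6*134 / (10*(10^2 - 1)) = 1 - 804/990 = 0.187879.
Step 4: Under H0, t = rho * sqrt((n-2)/(1-rho^2)) = 0.5410 ~ t(8).
Step 5: Two-sided p-value from the t-distribution with 8 df = 0.603218.
Step 6: alpha = 0.05. fail to reject H0.

rho = 0.1879, p = 0.603218, fail to reject H0 at alpha = 0.05.


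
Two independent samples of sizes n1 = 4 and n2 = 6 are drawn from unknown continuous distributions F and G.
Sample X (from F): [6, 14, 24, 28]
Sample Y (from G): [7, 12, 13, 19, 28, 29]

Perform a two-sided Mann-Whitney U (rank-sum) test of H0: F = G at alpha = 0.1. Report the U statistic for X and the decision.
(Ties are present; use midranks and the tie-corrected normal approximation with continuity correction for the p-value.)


Step 1: Combine and sort all 10 observations; assign midranks.
sorted (value, group): (6,X), (7,Y), (12,Y), (13,Y), (14,X), (19,Y), (24,X), (28,X), (28,Y), (29,Y)
ranks: 6->1, 7->2, 12->3, 13->4, 14->5, 19->6, 24->7, 28->8.5, 28->8.5, 29->10
Step 2: Rank sum for X: R1 = 1 + 5 + 7 + 8.5 = 21.5.
Step 3: U_X = R1 - n1(n1+1)/2 = 21.5 - 4*5/2 = 21.5 - 10 = 11.5.
       U_Y = n1*n2 - U_X = 24 - 11.5 = 12.5.
Step 4: Ties are present, so use the tie-corrected normal approximation (with continuity correction) for the p-value.
Step 5: p-value = 1.000000; compare to alpha = 0.1. fail to reject H0.

U_X = 11.5, p = 1.000000, fail to reject H0 at alpha = 0.1.


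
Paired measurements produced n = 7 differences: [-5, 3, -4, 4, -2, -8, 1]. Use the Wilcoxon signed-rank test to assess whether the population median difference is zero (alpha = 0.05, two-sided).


Step 1: Drop any zero differences (none here) and take |d_i|.
|d| = [5, 3, 4, 4, 2, 8, 1]
Step 2: Midrank |d_i| (ties get averaged ranks).
ranks: |5|->6, |3|->3, |4|->4.5, |4|->4.5, |2|->2, |8|->7, |1|->1
Step 3: Attach original signs; sum ranks with positive sign and with negative sign.
W+ = 3 + 4.5 + 1 = 8.5
W- = 6 + 4.5 + 2 + 7 = 19.5
(Check: W+ + W- = 28 should equal n(n+1)/2 = 28.)
Step 4: Test statistic W = min(W+, W-) = 8.5.
Step 5: Ties in |d|, so use the tie-corrected normal approximation.
        E[W] = n(n+1)/4 = 7*8/4 = 14.
        Tie groups: |d|=4 (t=2); sum(t^3 - t) = 6.
        Var[W] = n(n+1)(2n+1)/24 - sum(t^3-t)/48 = 840/24 - 6/48 = 34.875.
        z = (W - E[W]) / sqrt(Var[W]) = (8.5 - 14) / 5.9055 = -0.9313.
        Two-sided p = 2*Phi(z) = 0.351681.
Step 6: alpha = 0.05. fail to reject H0.

W+ = 8.5, W- = 19.5, W = min = 8.5, p = 0.351681, fail to reject H0.


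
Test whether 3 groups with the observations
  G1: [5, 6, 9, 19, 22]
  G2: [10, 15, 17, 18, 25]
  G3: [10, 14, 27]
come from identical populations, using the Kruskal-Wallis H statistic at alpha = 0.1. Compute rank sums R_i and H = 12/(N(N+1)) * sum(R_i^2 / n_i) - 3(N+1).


Step 1: Combine all N = 13 observations and assign midranks.
sorted (value, group, rank): (5,G1,1), (6,G1,2), (9,G1,3), (10,G2,4.5), (10,G3,4.5), (14,G3,6), (15,G2,7), (17,G2,8), (18,G2,9), (19,G1,10), (22,G1,11), (25,G2,12), (27,G3,13)
Step 2: Sum ranks within each group.
R_1 = 27 (n_1 = 5)
R_2 = 40.5 (n_2 = 5)
R_3 = 23.5 (n_3 = 3)
Step 3: H = 12/(N(N+1)) * sum(R_i^2/n_i) - 3(N+1)
     = 12/(13*14) * (27^2/5 + 40.5^2/5 + 23.5^2/3) - 3*14
     = 0.065934 * 657.933 - 42
     = 1.380220.
Step 4: Ties present; correction factor C = 1 - 6/(13^3 - 13) = 0.997253. Corrected H = 1.380220 / 0.997253 = 1.384022.
Step 5: Under H0, H ~ chi^2(2); p-value = 0.500568.
Step 6: alpha = 0.1. fail to reject H0.

H = 1.3840, df = 2, p = 0.500568, fail to reject H0.


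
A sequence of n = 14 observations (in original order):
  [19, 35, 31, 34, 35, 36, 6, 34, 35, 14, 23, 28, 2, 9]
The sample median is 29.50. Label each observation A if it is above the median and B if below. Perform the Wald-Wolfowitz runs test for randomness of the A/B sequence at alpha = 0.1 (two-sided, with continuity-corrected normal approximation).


Step 1: Compute median = 29.50; label A = above, B = below.
Labels in order: BAAAAABAABBBBB  (n_A = 7, n_B = 7)
Step 2: Count runs R = 5.
Step 3: Under H0 (random ordering), E[R] = 2*n_A*n_B/(n_A+n_B) + 1 = 2*7*7/14 + 1 = 8.0000.
        Var[R] = 2*n_A*n_B*(2*n_A*n_B - n_A - n_B) / ((n_A+n_B)^2 * (n_A+n_B-1)) = 8232/2548 = 3.2308.
        SD[R] = 1.7974.
Step 4: Continuity-corrected z = (R + 0.5 - E[R]) / SD[R] = (5 + 0.5 - 8.0000) / 1.7974 = -1.3909.
Step 5: Two-sided p-value via normal approximation = 2*(1 - Phi(|z|)) = 0.164264.
Step 6: alpha = 0.1. fail to reject H0.

R = 5, z = -1.3909, p = 0.164264, fail to reject H0.


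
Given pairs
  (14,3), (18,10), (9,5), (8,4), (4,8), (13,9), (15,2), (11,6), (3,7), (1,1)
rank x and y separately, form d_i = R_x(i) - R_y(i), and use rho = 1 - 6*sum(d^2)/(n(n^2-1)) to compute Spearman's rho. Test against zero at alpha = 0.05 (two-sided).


Step 1: Rank x and y separately (midranks; no ties here).
rank(x): 14->8, 18->10, 9->5, 8->4, 4->3, 13->7, 15->9, 11->6, 3->2, 1->1
rank(y): 3->3, 10->10, 5->5, 4->4, 8->8, 9->9, 2->2, 6->6, 7->7, 1->1
Step 2: d_i = R_x(i) - R_y(i); compute d_i^2.
  (8-3)^2=25, (10-10)^2=0, (5-5)^2=0, (4-4)^2=0, (3-8)^2=25, (7-9)^2=4, (9-2)^2=49, (6-6)^2=0, (2-7)^2=25, (1-1)^2=0
sum(d^2) = 128.
Step 3: rho = 1 - 6*128 / (10*(10^2 - 1)) = 1 - 768/990 = 0.224242.
Step 4: Under H0, t = rho * sqrt((n-2)/(1-rho^2)) = 0.6508 ~ t(8).
Step 5: Two-sided p-value from the t-distribution with 8 df = 0.533401.
Step 6: alpha = 0.05. fail to reject H0.

rho = 0.2242, p = 0.533401, fail to reject H0 at alpha = 0.05.


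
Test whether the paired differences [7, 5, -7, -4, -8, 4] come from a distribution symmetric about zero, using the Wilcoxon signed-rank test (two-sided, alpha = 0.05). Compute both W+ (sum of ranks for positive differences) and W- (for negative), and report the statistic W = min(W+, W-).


Step 1: Drop any zero differences (none here) and take |d_i|.
|d| = [7, 5, 7, 4, 8, 4]
Step 2: Midrank |d_i| (ties get averaged ranks).
ranks: |7|->4.5, |5|->3, |7|->4.5, |4|->1.5, |8|->6, |4|->1.5
Step 3: Attach original signs; sum ranks with positive sign and with negative sign.
W+ = 4.5 + 3 + 1.5 = 9
W- = 4.5 + 1.5 + 6 = 12
(Check: W+ + W- = 21 should equal n(n+1)/2 = 21.)
Step 4: Test statistic W = min(W+, W-) = 9.
Step 5: Ties in |d|, so use the tie-corrected normal approximation.
        E[W] = n(n+1)/4 = 6*7/4 = 10.5.
        Tie groups: |d|=4 (t=2), |d|=7 (t=2); sum(t^3 - t) = 12.
        Var[W] = n(n+1)(2n+1)/24 - sum(t^3-t)/48 = 546/24 - 12/48 = 22.5.
        z = (W - E[W]) / sqrt(Var[W]) = (9 - 10.5) / 4.7434 = -0.3162.
        Two-sided p = 2*Phi(z) = 0.751830.
Step 6: alpha = 0.05. fail to reject H0.

W+ = 9, W- = 12, W = min = 9, p = 0.751830, fail to reject H0.


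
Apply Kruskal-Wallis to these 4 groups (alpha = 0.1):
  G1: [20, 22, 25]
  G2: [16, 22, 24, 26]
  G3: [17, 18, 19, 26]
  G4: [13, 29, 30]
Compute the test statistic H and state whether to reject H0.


Step 1: Combine all N = 14 observations and assign midranks.
sorted (value, group, rank): (13,G4,1), (16,G2,2), (17,G3,3), (18,G3,4), (19,G3,5), (20,G1,6), (22,G1,7.5), (22,G2,7.5), (24,G2,9), (25,G1,10), (26,G2,11.5), (26,G3,11.5), (29,G4,13), (30,G4,14)
Step 2: Sum ranks within each group.
R_1 = 23.5 (n_1 = 3)
R_2 = 30 (n_2 = 4)
R_3 = 23.5 (n_3 = 4)
R_4 = 28 (n_4 = 3)
Step 3: H = 12/(N(N+1)) * sum(R_i^2/n_i) - 3(N+1)
     = 12/(14*15) * (23.5^2/3 + 30^2/4 + 23.5^2/4 + 28^2/3) - 3*15
     = 0.057143 * 808.479 - 45
     = 1.198810.
Step 4: Ties present; correction factor C = 1 - 12/(14^3 - 14) = 0.995604. Corrected H = 1.198810 / 0.995604 = 1.204102.
Step 5: Under H0, H ~ chi^2(3); p-value = 0.752021.
Step 6: alpha = 0.1. fail to reject H0.

H = 1.2041, df = 3, p = 0.752021, fail to reject H0.


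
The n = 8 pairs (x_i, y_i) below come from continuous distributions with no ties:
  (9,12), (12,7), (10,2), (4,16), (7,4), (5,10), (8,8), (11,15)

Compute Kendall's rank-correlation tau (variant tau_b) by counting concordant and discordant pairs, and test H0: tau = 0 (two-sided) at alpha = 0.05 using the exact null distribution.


Step 1: Enumerate the 28 unordered pairs (i,j) with i<j and classify each by sign(x_j-x_i) * sign(y_j-y_i).
  (1,2):dx=+3,dy=-5->D; (1,3):dx=+1,dy=-10->D; (1,4):dx=-5,dy=+4->D; (1,5):dx=-2,dy=-8->C
  (1,6):dx=-4,dy=-2->C; (1,7):dx=-1,dy=-4->C; (1,8):dx=+2,dy=+3->C; (2,3):dx=-2,dy=-5->C
  (2,4):dx=-8,dy=+9->D; (2,5):dx=-5,dy=-3->C; (2,6):dx=-7,dy=+3->D; (2,7):dx=-4,dy=+1->D
  (2,8):dx=-1,dy=+8->D; (3,4):dx=-6,dy=+14->D; (3,5):dx=-3,dy=+2->D; (3,6):dx=-5,dy=+8->D
  (3,7):dx=-2,dy=+6->D; (3,8):dx=+1,dy=+13->C; (4,5):dx=+3,dy=-12->D; (4,6):dx=+1,dy=-6->D
  (4,7):dx=+4,dy=-8->D; (4,8):dx=+7,dy=-1->D; (5,6):dx=-2,dy=+6->D; (5,7):dx=+1,dy=+4->C
  (5,8):dx=+4,dy=+11->C; (6,7):dx=+3,dy=-2->D; (6,8):dx=+6,dy=+5->C; (7,8):dx=+3,dy=+7->C
Step 2: C = 11, D = 17, total pairs = 28.
Step 3: tau = (C - D)/(n(n-1)/2) = (11 - 17)/28 = -0.214286.
Step 4: Exact two-sided p-value (enumerate n! = 40320 permutations of y under H0): p = 0.548413.
Step 5: alpha = 0.05. fail to reject H0.

tau_b = -0.2143 (C=11, D=17), p = 0.548413, fail to reject H0.


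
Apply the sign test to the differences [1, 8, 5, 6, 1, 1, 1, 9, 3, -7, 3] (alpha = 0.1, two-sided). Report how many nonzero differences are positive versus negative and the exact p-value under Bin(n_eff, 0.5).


Step 1: Discard zero differences. Original n = 11; n_eff = number of nonzero differences = 11.
Nonzero differences (with sign): +1, +8, +5, +6, +1, +1, +1, +9, +3, -7, +3
Step 2: Count signs: positive = 10, negative = 1.
Step 3: Under H0: P(positive) = 0.5, so the number of positives S ~ Bin(11, 0.5).
Step 4: Two-sided exact p-value = sum of Bin(11,0.5) probabilities at or below the observed probability = 0.011719.
Step 5: alpha = 0.1. reject H0.

n_eff = 11, pos = 10, neg = 1, p = 0.011719, reject H0.


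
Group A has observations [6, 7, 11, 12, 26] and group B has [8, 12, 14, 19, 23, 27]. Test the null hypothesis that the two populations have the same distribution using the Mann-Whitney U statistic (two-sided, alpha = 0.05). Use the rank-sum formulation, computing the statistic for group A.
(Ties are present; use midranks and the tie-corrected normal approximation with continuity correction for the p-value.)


Step 1: Combine and sort all 11 observations; assign midranks.
sorted (value, group): (6,X), (7,X), (8,Y), (11,X), (12,X), (12,Y), (14,Y), (19,Y), (23,Y), (26,X), (27,Y)
ranks: 6->1, 7->2, 8->3, 11->4, 12->5.5, 12->5.5, 14->7, 19->8, 23->9, 26->10, 27->11
Step 2: Rank sum for X: R1 = 1 + 2 + 4 + 5.5 + 10 = 22.5.
Step 3: U_X = R1 - n1(n1+1)/2 = 22.5 - 5*6/2 = 22.5 - 15 = 7.5.
       U_Y = n1*n2 - U_X = 30 - 7.5 = 22.5.
Step 4: Ties are present, so use the tie-corrected normal approximation (with continuity correction) for the p-value.
Step 5: p-value = 0.200217; compare to alpha = 0.05. fail to reject H0.

U_X = 7.5, p = 0.200217, fail to reject H0 at alpha = 0.05.


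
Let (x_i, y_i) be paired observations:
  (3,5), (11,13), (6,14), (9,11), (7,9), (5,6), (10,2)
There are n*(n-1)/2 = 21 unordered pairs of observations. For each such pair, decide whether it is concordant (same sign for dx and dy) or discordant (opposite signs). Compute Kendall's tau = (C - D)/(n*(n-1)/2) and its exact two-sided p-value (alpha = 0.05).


Step 1: Enumerate the 21 unordered pairs (i,j) with i<j and classify each by sign(x_j-x_i) * sign(y_j-y_i).
  (1,2):dx=+8,dy=+8->C; (1,3):dx=+3,dy=+9->C; (1,4):dx=+6,dy=+6->C; (1,5):dx=+4,dy=+4->C
  (1,6):dx=+2,dy=+1->C; (1,7):dx=+7,dy=-3->D; (2,3):dx=-5,dy=+1->D; (2,4):dx=-2,dy=-2->C
  (2,5):dx=-4,dy=-4->C; (2,6):dx=-6,dy=-7->C; (2,7):dx=-1,dy=-11->C; (3,4):dx=+3,dy=-3->D
  (3,5):dx=+1,dy=-5->D; (3,6):dx=-1,dy=-8->C; (3,7):dx=+4,dy=-12->D; (4,5):dx=-2,dy=-2->C
  (4,6):dx=-4,dy=-5->C; (4,7):dx=+1,dy=-9->D; (5,6):dx=-2,dy=-3->C; (5,7):dx=+3,dy=-7->D
  (6,7):dx=+5,dy=-4->D
Step 2: C = 13, D = 8, total pairs = 21.
Step 3: tau = (C - D)/(n(n-1)/2) = (13 - 8)/21 = 0.238095.
Step 4: Exact two-sided p-value (enumerate n! = 5040 permutations of y under H0): p = 0.561905.
Step 5: alpha = 0.05. fail to reject H0.

tau_b = 0.2381 (C=13, D=8), p = 0.561905, fail to reject H0.


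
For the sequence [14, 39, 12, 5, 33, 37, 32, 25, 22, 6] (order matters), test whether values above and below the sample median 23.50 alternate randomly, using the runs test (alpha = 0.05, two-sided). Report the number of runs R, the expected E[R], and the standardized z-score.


Step 1: Compute median = 23.50; label A = above, B = below.
Labels in order: BABBAAAABB  (n_A = 5, n_B = 5)
Step 2: Count runs R = 5.
Step 3: Under H0 (random ordering), E[R] = 2*n_A*n_B/(n_A+n_B) + 1 = 2*5*5/10 + 1 = 6.0000.
        Var[R] = 2*n_A*n_B*(2*n_A*n_B - n_A - n_B) / ((n_A+n_B)^2 * (n_A+n_B-1)) = 2000/900 = 2.2222.
        SD[R] = 1.4907.
Step 4: Continuity-corrected z = (R + 0.5 - E[R]) / SD[R] = (5 + 0.5 - 6.0000) / 1.4907 = -0.3354.
Step 5: Two-sided p-value via normal approximation = 2*(1 - Phi(|z|)) = 0.737316.
Step 6: alpha = 0.05. fail to reject H0.

R = 5, z = -0.3354, p = 0.737316, fail to reject H0.


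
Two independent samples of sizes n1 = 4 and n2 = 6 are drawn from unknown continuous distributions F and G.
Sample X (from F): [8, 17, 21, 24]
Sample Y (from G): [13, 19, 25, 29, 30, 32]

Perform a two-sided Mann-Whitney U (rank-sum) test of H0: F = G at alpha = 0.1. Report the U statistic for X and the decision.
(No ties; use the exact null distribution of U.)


Step 1: Combine and sort all 10 observations; assign midranks.
sorted (value, group): (8,X), (13,Y), (17,X), (19,Y), (21,X), (24,X), (25,Y), (29,Y), (30,Y), (32,Y)
ranks: 8->1, 13->2, 17->3, 19->4, 21->5, 24->6, 25->7, 29->8, 30->9, 32->10
Step 2: Rank sum for X: R1 = 1 + 3 + 5 + 6 = 15.
Step 3: U_X = R1 - n1(n1+1)/2 = 15 - 4*5/2 = 15 - 10 = 5.
       U_Y = n1*n2 - U_X = 24 - 5 = 19.
Step 4: No ties, so the exact null distribution of U (based on enumerating the C(10,4) = 210 equally likely rank assignments) gives the two-sided p-value.
Step 5: p-value = 0.171429; compare to alpha = 0.1. fail to reject H0.

U_X = 5, p = 0.171429, fail to reject H0 at alpha = 0.1.


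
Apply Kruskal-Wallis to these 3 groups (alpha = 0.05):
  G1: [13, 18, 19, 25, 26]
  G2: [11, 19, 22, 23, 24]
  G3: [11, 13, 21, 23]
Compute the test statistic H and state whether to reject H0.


Step 1: Combine all N = 14 observations and assign midranks.
sorted (value, group, rank): (11,G2,1.5), (11,G3,1.5), (13,G1,3.5), (13,G3,3.5), (18,G1,5), (19,G1,6.5), (19,G2,6.5), (21,G3,8), (22,G2,9), (23,G2,10.5), (23,G3,10.5), (24,G2,12), (25,G1,13), (26,G1,14)
Step 2: Sum ranks within each group.
R_1 = 42 (n_1 = 5)
R_2 = 39.5 (n_2 = 5)
R_3 = 23.5 (n_3 = 4)
Step 3: H = 12/(N(N+1)) * sum(R_i^2/n_i) - 3(N+1)
     = 12/(14*15) * (42^2/5 + 39.5^2/5 + 23.5^2/4) - 3*15
     = 0.057143 * 802.913 - 45
     = 0.880714.
Step 4: Ties present; correction factor C = 1 - 24/(14^3 - 14) = 0.991209. Corrected H = 0.880714 / 0.991209 = 0.888525.
Step 5: Under H0, H ~ chi^2(2); p-value = 0.641297.
Step 6: alpha = 0.05. fail to reject H0.

H = 0.8885, df = 2, p = 0.641297, fail to reject H0.


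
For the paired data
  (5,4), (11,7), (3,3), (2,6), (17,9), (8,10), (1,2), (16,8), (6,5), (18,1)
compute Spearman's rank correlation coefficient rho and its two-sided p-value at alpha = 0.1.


Step 1: Rank x and y separately (midranks; no ties here).
rank(x): 5->4, 11->7, 3->3, 2->2, 17->9, 8->6, 1->1, 16->8, 6->5, 18->10
rank(y): 4->4, 7->7, 3->3, 6->6, 9->9, 10->10, 2->2, 8->8, 5->5, 1->1
Step 2: d_i = R_x(i) - R_y(i); compute d_i^2.
  (4-4)^2=0, (7-7)^2=0, (3-3)^2=0, (2-6)^2=16, (9-9)^2=0, (6-10)^2=16, (1-2)^2=1, (8-8)^2=0, (5-5)^2=0, (10-1)^2=81
sum(d^2) = 114.
Step 3: rho = 1 - 6*114 / (10*(10^2 - 1)) = 1 - 684/990 = 0.309091.
Step 4: Under H0, t = rho * sqrt((n-2)/(1-rho^2)) = 0.9193 ~ t(8).
Step 5: Two-sided p-value from the t-distribution with 8 df = 0.384841.
Step 6: alpha = 0.1. fail to reject H0.

rho = 0.3091, p = 0.384841, fail to reject H0 at alpha = 0.1.


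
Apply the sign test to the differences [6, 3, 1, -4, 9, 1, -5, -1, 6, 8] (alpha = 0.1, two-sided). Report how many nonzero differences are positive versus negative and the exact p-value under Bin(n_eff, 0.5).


Step 1: Discard zero differences. Original n = 10; n_eff = number of nonzero differences = 10.
Nonzero differences (with sign): +6, +3, +1, -4, +9, +1, -5, -1, +6, +8
Step 2: Count signs: positive = 7, negative = 3.
Step 3: Under H0: P(positive) = 0.5, so the number of positives S ~ Bin(10, 0.5).
Step 4: Two-sided exact p-value = sum of Bin(10,0.5) probabilities at or below the observed probability = 0.343750.
Step 5: alpha = 0.1. fail to reject H0.

n_eff = 10, pos = 7, neg = 3, p = 0.343750, fail to reject H0.


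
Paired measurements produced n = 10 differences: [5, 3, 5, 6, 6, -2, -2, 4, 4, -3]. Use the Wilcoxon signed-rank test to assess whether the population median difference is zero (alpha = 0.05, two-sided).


Step 1: Drop any zero differences (none here) and take |d_i|.
|d| = [5, 3, 5, 6, 6, 2, 2, 4, 4, 3]
Step 2: Midrank |d_i| (ties get averaged ranks).
ranks: |5|->7.5, |3|->3.5, |5|->7.5, |6|->9.5, |6|->9.5, |2|->1.5, |2|->1.5, |4|->5.5, |4|->5.5, |3|->3.5
Step 3: Attach original signs; sum ranks with positive sign and with negative sign.
W+ = 7.5 + 3.5 + 7.5 + 9.5 + 9.5 + 5.5 + 5.5 = 48.5
W- = 1.5 + 1.5 + 3.5 = 6.5
(Check: W+ + W- = 55 should equal n(n+1)/2 = 55.)
Step 4: Test statistic W = min(W+, W-) = 6.5.
Step 5: Ties in |d|, so use the tie-corrected normal approximation.
        E[W] = n(n+1)/4 = 10*11/4 = 27.5.
        Tie groups: |d|=2 (t=2), |d|=3 (t=2), |d|=4 (t=2), |d|=5 (t=2), |d|=6 (t=2); sum(t^3 - t) = 30.
        Var[W] = n(n+1)(2n+1)/24 - sum(t^3-t)/48 = 2310/24 - 30/48 = 95.625.
        z = (W - E[W]) / sqrt(Var[W]) = (6.5 - 27.5) / 9.7788 = -2.1475.
        Two-sided p = 2*Phi(z) = 0.031753.
Step 6: alpha = 0.05. reject H0.

W+ = 48.5, W- = 6.5, W = min = 6.5, p = 0.031753, reject H0.


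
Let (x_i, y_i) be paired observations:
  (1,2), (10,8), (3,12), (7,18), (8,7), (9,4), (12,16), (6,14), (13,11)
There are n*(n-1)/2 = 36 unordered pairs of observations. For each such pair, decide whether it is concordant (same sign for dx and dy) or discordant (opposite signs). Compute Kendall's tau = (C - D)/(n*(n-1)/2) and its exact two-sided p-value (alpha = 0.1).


Step 1: Enumerate the 36 unordered pairs (i,j) with i<j and classify each by sign(x_j-x_i) * sign(y_j-y_i).
  (1,2):dx=+9,dy=+6->C; (1,3):dx=+2,dy=+10->C; (1,4):dx=+6,dy=+16->C; (1,5):dx=+7,dy=+5->C
  (1,6):dx=+8,dy=+2->C; (1,7):dx=+11,dy=+14->C; (1,8):dx=+5,dy=+12->C; (1,9):dx=+12,dy=+9->C
  (2,3):dx=-7,dy=+4->D; (2,4):dx=-3,dy=+10->D; (2,5):dx=-2,dy=-1->C; (2,6):dx=-1,dy=-4->C
  (2,7):dx=+2,dy=+8->C; (2,8):dx=-4,dy=+6->D; (2,9):dx=+3,dy=+3->C; (3,4):dx=+4,dy=+6->C
  (3,5):dx=+5,dy=-5->D; (3,6):dx=+6,dy=-8->D; (3,7):dx=+9,dy=+4->C; (3,8):dx=+3,dy=+2->C
  (3,9):dx=+10,dy=-1->D; (4,5):dx=+1,dy=-11->D; (4,6):dx=+2,dy=-14->D; (4,7):dx=+5,dy=-2->D
  (4,8):dx=-1,dy=-4->C; (4,9):dx=+6,dy=-7->D; (5,6):dx=+1,dy=-3->D; (5,7):dx=+4,dy=+9->C
  (5,8):dx=-2,dy=+7->D; (5,9):dx=+5,dy=+4->C; (6,7):dx=+3,dy=+12->C; (6,8):dx=-3,dy=+10->D
  (6,9):dx=+4,dy=+7->C; (7,8):dx=-6,dy=-2->C; (7,9):dx=+1,dy=-5->D; (8,9):dx=+7,dy=-3->D
Step 2: C = 21, D = 15, total pairs = 36.
Step 3: tau = (C - D)/(n(n-1)/2) = (21 - 15)/36 = 0.166667.
Step 4: Exact two-sided p-value (enumerate n! = 362880 permutations of y under H0): p = 0.612202.
Step 5: alpha = 0.1. fail to reject H0.

tau_b = 0.1667 (C=21, D=15), p = 0.612202, fail to reject H0.


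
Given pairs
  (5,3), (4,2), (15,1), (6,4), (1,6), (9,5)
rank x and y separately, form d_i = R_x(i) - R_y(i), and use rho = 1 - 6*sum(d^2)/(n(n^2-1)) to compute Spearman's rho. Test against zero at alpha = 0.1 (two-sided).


Step 1: Rank x and y separately (midranks; no ties here).
rank(x): 5->3, 4->2, 15->6, 6->4, 1->1, 9->5
rank(y): 3->3, 2->2, 1->1, 4->4, 6->6, 5->5
Step 2: d_i = R_x(i) - R_y(i); compute d_i^2.
  (3-3)^2=0, (2-2)^2=0, (6-1)^2=25, (4-4)^2=0, (1-6)^2=25, (5-5)^2=0
sum(d^2) = 50.
Step 3: rho = 1 - 6*50 / (6*(6^2 - 1)) = 1 - 300/210 = -0.428571.
Step 4: Under H0, t = rho * sqrt((n-2)/(1-rho^2)) = -0.9487 ~ t(4).
Step 5: Two-sided p-value from the t-distribution with 4 df = 0.396501.
Step 6: alpha = 0.1. fail to reject H0.

rho = -0.4286, p = 0.396501, fail to reject H0 at alpha = 0.1.


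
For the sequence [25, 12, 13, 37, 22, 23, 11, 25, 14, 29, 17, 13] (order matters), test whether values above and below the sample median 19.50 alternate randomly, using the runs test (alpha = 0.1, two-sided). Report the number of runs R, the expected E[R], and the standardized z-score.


Step 1: Compute median = 19.50; label A = above, B = below.
Labels in order: ABBAAABABABB  (n_A = 6, n_B = 6)
Step 2: Count runs R = 8.
Step 3: Under H0 (random ordering), E[R] = 2*n_A*n_B/(n_A+n_B) + 1 = 2*6*6/12 + 1 = 7.0000.
        Var[R] = 2*n_A*n_B*(2*n_A*n_B - n_A - n_B) / ((n_A+n_B)^2 * (n_A+n_B-1)) = 4320/1584 = 2.7273.
        SD[R] = 1.6514.
Step 4: Continuity-corrected z = (R - 0.5 - E[R]) / SD[R] = (8 - 0.5 - 7.0000) / 1.6514 = 0.3028.
Step 5: Two-sided p-value via normal approximation = 2*(1 - Phi(|z|)) = 0.762069.
Step 6: alpha = 0.1. fail to reject H0.

R = 8, z = 0.3028, p = 0.762069, fail to reject H0.


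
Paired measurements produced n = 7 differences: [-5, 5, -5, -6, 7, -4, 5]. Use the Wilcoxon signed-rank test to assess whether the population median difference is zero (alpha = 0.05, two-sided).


Step 1: Drop any zero differences (none here) and take |d_i|.
|d| = [5, 5, 5, 6, 7, 4, 5]
Step 2: Midrank |d_i| (ties get averaged ranks).
ranks: |5|->3.5, |5|->3.5, |5|->3.5, |6|->6, |7|->7, |4|->1, |5|->3.5
Step 3: Attach original signs; sum ranks with positive sign and with negative sign.
W+ = 3.5 + 7 + 3.5 = 14
W- = 3.5 + 3.5 + 6 + 1 = 14
(Check: W+ + W- = 28 should equal n(n+1)/2 = 28.)
Step 4: Test statistic W = min(W+, W-) = 14.
Step 5: Ties in |d|, so use the tie-corrected normal approximation.
        E[W] = n(n+1)/4 = 7*8/4 = 14.
        Tie groups: |d|=5 (t=4); sum(t^3 - t) = 60.
        Var[W] = n(n+1)(2n+1)/24 - sum(t^3-t)/48 = 840/24 - 60/48 = 33.75.
        z = (W - E[W]) / sqrt(Var[W]) = (14 - 14) / 5.8095 = 0.0000.
        Two-sided p = 2*Phi(z) = 1.000000.
Step 6: alpha = 0.05. fail to reject H0.

W+ = 14, W- = 14, W = min = 14, p = 1.000000, fail to reject H0.
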